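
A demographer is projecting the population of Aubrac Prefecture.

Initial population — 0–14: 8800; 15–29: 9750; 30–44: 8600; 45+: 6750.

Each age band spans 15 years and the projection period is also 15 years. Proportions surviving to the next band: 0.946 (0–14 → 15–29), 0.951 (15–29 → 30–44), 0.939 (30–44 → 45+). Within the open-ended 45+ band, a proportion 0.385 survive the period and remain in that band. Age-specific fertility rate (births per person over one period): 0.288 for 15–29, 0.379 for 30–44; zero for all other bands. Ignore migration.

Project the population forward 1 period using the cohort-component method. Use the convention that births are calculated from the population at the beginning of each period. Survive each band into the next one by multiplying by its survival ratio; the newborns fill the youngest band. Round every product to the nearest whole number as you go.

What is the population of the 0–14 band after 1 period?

Call the groups 1 to 4, youngest first.
— Period 1 —
Births: 9750 * 0.288 = 2808, 8600 * 0.379 = 3259 → total 6067
Group 2: 8800 * 0.946 = 8325
Group 3: 9750 * 0.951 = 9272
Group 4: 8600 * 0.939 + 6750 * 0.385 = 8075 + 2599 = 10674
Giving 6067 / 8325 / 9272 / 10674.

6067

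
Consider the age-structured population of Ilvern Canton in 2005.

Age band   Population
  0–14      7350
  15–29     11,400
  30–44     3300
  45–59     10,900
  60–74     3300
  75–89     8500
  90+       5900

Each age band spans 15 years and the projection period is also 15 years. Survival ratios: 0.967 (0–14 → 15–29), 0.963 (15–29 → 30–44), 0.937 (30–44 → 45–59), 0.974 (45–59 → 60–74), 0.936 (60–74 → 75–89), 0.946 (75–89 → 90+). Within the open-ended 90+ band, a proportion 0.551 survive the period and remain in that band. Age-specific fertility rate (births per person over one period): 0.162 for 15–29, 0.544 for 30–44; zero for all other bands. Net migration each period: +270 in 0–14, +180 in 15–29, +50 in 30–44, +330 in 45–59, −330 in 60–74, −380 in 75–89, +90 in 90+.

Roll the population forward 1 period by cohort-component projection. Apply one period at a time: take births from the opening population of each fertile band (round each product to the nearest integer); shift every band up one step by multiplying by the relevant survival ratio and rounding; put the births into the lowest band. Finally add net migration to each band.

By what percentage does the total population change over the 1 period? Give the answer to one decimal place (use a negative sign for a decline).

-1.2

(Bands numbered youngest = 1 to oldest = 7.)
— Period 1 —
Births: 11400 * 0.162 = 1847 ; 3300 * 0.544 = 1795 — total 3642
Band 2: 7350 * 0.967 = 7107
Band 3: 11400 * 0.963 = 10978
Band 4: 3300 * 0.937 = 3092
Band 5: 10900 * 0.974 = 10617
Band 6: 3300 * 0.936 = 3089
Band 7: 8500 * 0.946 + 5900 * 0.551 = 8041 + 3251 = 11292
Net migration: Band 1 + 270 → 3912; Band 2 + 180 → 7287; Band 3 + 50 → 11028; Band 4 + 330 → 3422; Band 5 − 330 → 10287; Band 6 − 380 → 2709; Band 7 + 90 → 11382
→ [3912, 7287, 11028, 3422, 10287, 2709, 11382]
Total: 50650 → 50027; change = -623; percentage change = -1.2%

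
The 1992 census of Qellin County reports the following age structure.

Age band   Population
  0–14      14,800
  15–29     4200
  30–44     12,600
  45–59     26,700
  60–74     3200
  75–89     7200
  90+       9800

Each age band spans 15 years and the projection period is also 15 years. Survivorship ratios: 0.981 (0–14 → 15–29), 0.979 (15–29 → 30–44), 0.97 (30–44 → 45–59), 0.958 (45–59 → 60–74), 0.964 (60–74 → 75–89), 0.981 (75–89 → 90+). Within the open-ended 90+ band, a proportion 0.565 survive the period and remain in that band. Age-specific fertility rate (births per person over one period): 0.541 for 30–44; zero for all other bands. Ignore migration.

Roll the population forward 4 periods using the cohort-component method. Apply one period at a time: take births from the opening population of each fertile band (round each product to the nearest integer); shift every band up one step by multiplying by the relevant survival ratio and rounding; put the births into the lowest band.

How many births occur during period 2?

2225

[period 1]
Births: 12600 × 0.541 = 6817
15–29: 14800 × 0.981 = 14519
30–44: 4200 × 0.979 = 4112
45–59: 12600 × 0.97 = 12222
60–74: 26700 × 0.958 = 25579
75–89: 3200 × 0.964 = 3085
90+: 7200 × 0.981 + 9800 × 0.565 = 7063 + 5537 = 12600
End of period: [6817, 14519, 4112, 12222, 25579, 3085, 12600]
[period 2]
Births: 4112 × 0.541 = 2225
15–29: 6817 × 0.981 = 6687
30–44: 14519 × 0.979 = 14214
45–59: 4112 × 0.97 = 3989
60–74: 12222 × 0.958 = 11709
75–89: 25579 × 0.964 = 24658
90+: 3085 × 0.981 + 12600 × 0.565 = 3026 + 7119 = 10145
End of period: [2225, 6687, 14214, 3989, 11709, 24658, 10145]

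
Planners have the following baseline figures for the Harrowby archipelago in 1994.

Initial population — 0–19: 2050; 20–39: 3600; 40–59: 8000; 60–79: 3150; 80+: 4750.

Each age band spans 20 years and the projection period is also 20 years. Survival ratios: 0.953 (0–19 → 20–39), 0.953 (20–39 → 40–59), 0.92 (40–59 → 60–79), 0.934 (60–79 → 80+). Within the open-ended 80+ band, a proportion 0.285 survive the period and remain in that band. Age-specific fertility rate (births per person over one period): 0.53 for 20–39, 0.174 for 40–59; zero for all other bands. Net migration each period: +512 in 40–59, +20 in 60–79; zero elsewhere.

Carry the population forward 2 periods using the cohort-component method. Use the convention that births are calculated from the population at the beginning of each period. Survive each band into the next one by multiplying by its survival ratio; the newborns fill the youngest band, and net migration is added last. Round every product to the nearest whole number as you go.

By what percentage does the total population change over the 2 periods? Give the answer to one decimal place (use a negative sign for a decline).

After projecting period 1:
Births: 3600 * 0.53 = 1908  |  8000 * 0.174 = 1392 → 3300
20–39: 2050 * 0.953 = 1954
40–59: 3600 * 0.953 = 3431
60–79: 8000 * 0.92 = 7360
80+: 3150 * 0.934 + 4750 * 0.285 = 2942 + 1354 = 4296
Net migration: 40–59 + 512 → 3943; 60–79 + 20 → 7380
→ [3300, 1954, 3943, 7380, 4296]
After projecting period 2:
Births: 1954 * 0.53 = 1036  |  3943 * 0.174 = 686 → 1722
20–39: 3300 * 0.953 = 3145
40–59: 1954 * 0.953 = 1862
60–79: 3943 * 0.92 = 3628
80+: 7380 * 0.934 + 4296 * 0.285 = 6893 + 1224 = 8117
Net migration: 40–59 + 512 → 2374; 60–79 + 20 → 3648
→ [1722, 3145, 2374, 3648, 8117]
Total: 21550 → 19006; change = -2544; percentage change = -11.8%

-11.8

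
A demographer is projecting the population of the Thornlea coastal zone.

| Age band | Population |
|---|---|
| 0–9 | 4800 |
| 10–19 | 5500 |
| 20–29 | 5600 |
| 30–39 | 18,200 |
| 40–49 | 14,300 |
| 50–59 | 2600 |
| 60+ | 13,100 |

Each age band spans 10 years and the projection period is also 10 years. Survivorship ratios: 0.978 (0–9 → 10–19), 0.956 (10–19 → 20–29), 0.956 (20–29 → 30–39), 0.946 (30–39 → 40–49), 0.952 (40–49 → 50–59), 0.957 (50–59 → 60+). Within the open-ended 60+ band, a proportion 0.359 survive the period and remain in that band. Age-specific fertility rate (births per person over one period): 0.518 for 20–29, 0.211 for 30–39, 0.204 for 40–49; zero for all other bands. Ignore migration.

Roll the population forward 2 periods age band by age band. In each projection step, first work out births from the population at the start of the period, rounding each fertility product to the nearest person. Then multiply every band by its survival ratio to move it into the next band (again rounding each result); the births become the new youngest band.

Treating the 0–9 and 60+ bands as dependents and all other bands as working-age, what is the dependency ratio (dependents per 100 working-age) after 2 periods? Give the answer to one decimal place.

56.9

— Period 1 —
Births: 5600 × 0.518 = 2901, 18200 × 0.211 = 3840, 14300 × 0.204 = 2917 ⇒ total 9658
10–19: 4800 × 0.978 = 4694
20–29: 5500 × 0.956 = 5258
30–39: 5600 × 0.956 = 5354
40–49: 18200 × 0.946 = 17217
50–59: 14300 × 0.952 = 13614
60+: 2600 × 0.957 + 13100 × 0.359 = 2488 + 4703 = 7191
Giving 9658 / 4694 / 5258 / 5354 / 17217 / 13614 / 7191.
— Period 2 —
Births: 5258 × 0.518 = 2724, 5354 × 0.211 = 1130, 17217 × 0.204 = 3512 ⇒ total 7366
10–19: 9658 × 0.978 = 9446
20–29: 4694 × 0.956 = 4487
30–39: 5258 × 0.956 = 5027
40–49: 5354 × 0.946 = 5065
50–59: 17217 × 0.952 = 16391
60+: 13614 × 0.957 + 7191 × 0.359 = 13029 + 2582 = 15611
Giving 7366 / 9446 / 4487 / 5027 / 5065 / 16391 / 15611.
Dependents (band 0–9 + band 60+) = 7366 + 15611 = 22977; working-age = 40416; ratio = 22977/40416 × 100 = 56.9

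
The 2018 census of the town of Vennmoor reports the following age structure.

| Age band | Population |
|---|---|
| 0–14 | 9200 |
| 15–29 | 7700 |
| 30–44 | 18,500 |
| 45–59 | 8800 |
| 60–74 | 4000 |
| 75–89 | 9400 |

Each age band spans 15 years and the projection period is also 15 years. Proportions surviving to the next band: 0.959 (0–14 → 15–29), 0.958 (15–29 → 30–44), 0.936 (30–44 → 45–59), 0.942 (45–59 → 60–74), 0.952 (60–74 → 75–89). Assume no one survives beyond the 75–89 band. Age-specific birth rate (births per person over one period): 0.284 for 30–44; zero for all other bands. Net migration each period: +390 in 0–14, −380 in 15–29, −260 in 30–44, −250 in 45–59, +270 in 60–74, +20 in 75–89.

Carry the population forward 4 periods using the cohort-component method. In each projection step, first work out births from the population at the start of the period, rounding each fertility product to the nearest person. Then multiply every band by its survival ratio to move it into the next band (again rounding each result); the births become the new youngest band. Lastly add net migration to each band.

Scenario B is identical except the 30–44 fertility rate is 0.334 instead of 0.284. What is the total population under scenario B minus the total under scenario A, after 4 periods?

2009

Call the bands 1 to 6, youngest first.
Period 1.
Births: 18500 × 0.284 = 5254
Band 2: 9200 × 0.959 = 8823
Band 3: 7700 × 0.958 = 7377
Band 4: 18500 × 0.936 = 17316
Band 5: 8800 × 0.942 = 8290
Band 6: 4000 × 0.952 = 3808
Net migration: Band 1 + 390 → 5644; Band 2 − 380 → 8443; Band 3 − 260 → 7117; Band 4 − 250 → 17066; Band 5 + 270 → 8560; Band 6 + 20 → 3828
End of period: [5644, 8443, 7117, 17066, 8560, 3828]
Period 2.
Births: 7117 × 0.284 = 2021
Band 2: 5644 × 0.959 = 5413
Band 3: 8443 × 0.958 = 8088
Band 4: 7117 × 0.936 = 6662
Band 5: 17066 × 0.942 = 16076
Band 6: 8560 × 0.952 = 8149
Net migration: Band 1 + 390 → 2411; Band 2 − 380 → 5033; Band 3 − 260 → 7828; Band 4 − 250 → 6412; Band 5 + 270 → 16346; Band 6 + 20 → 8169
End of period: [2411, 5033, 7828, 6412, 16346, 8169]
Period 3.
Births: 7828 × 0.284 = 2223
Band 2: 2411 × 0.959 = 2312
Band 3: 5033 × 0.958 = 4822
Band 4: 7828 × 0.936 = 7327
Band 5: 6412 × 0.942 = 6040
Band 6: 16346 × 0.952 = 15561
Net migration: Band 1 + 390 → 2613; Band 2 − 380 → 1932; Band 3 − 260 → 4562; Band 4 − 250 → 7077; Band 5 + 270 → 6310; Band 6 + 20 → 15581
End of period: [2613, 1932, 4562, 7077, 6310, 15581]
Period 4.
Births: 4562 × 0.284 = 1296
Band 2: 2613 × 0.959 = 2506
Band 3: 1932 × 0.958 = 1851
Band 4: 4562 × 0.936 = 4270
Band 5: 7077 × 0.942 = 6667
Band 6: 6310 × 0.952 = 6007
Net migration: Band 1 + 390 → 1686; Band 2 − 380 → 2126; Band 3 − 260 → 1591; Band 4 − 250 → 4020; Band 5 + 270 → 6937; Band 6 + 20 → 6027
End of period: [1686, 2126, 1591, 4020, 6937, 6027]
Scenario A total after 4 periods: 22387
Scenario B projection —
Period 1.
Births: 18500 × 0.334 = 6179
Band 2: 9200 × 0.959 = 8823
Band 3: 7700 × 0.958 = 7377
Band 4: 18500 × 0.936 = 17316
Band 5: 8800 × 0.942 = 8290
Band 6: 4000 × 0.952 = 3808
Net migration: Band 1 + 390 → 6569; Band 2 − 380 → 8443; Band 3 − 260 → 7117; Band 4 − 250 → 17066; Band 5 + 270 → 8560; Band 6 + 20 → 3828
End of period: [6569, 8443, 7117, 17066, 8560, 3828]
Period 2.
Births: 7117 × 0.334 = 2377
Band 2: 6569 × 0.959 = 6300
Band 3: 8443 × 0.958 = 8088
Band 4: 7117 × 0.936 = 6662
Band 5: 17066 × 0.942 = 16076
Band 6: 8560 × 0.952 = 8149
Net migration: Band 1 + 390 → 2767; Band 2 − 380 → 5920; Band 3 − 260 → 7828; Band 4 − 250 → 6412; Band 5 + 270 → 16346; Band 6 + 20 → 8169
End of period: [2767, 5920, 7828, 6412, 16346, 8169]
Period 3.
Births: 7828 × 0.334 = 2615
Band 2: 2767 × 0.959 = 2654
Band 3: 5920 × 0.958 = 5671
Band 4: 7828 × 0.936 = 7327
Band 5: 6412 × 0.942 = 6040
Band 6: 16346 × 0.952 = 15561
Net migration: Band 1 + 390 → 3005; Band 2 − 380 → 2274; Band 3 − 260 → 5411; Band 4 − 250 → 7077; Band 5 + 270 → 6310; Band 6 + 20 → 15581
End of period: [3005, 2274, 5411, 7077, 6310, 15581]
Period 4.
Births: 5411 × 0.334 = 1807
Band 2: 3005 × 0.959 = 2882
Band 3: 2274 × 0.958 = 2178
Band 4: 5411 × 0.936 = 5065
Band 5: 7077 × 0.942 = 6667
Band 6: 6310 × 0.952 = 6007
Net migration: Band 1 + 390 → 2197; Band 2 − 380 → 2502; Band 3 − 260 → 1918; Band 4 − 250 → 4815; Band 5 + 270 → 6937; Band 6 + 20 → 6027
End of period: [2197, 2502, 1918, 4815, 6937, 6027]
Scenario B total after 4 periods: 24396
Difference B − A = 24396 − 22387 = 2009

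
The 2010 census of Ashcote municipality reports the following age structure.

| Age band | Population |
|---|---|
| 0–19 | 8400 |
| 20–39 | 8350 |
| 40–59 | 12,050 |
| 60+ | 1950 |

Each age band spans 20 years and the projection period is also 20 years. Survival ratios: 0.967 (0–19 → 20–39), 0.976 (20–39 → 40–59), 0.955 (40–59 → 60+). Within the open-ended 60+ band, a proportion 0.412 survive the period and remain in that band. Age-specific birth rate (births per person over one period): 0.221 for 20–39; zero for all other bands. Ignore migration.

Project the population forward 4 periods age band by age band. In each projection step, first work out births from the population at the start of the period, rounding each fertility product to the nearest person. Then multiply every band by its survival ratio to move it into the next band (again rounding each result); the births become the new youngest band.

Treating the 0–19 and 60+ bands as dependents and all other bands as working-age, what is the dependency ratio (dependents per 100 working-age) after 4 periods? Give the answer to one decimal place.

— Period 1 —
Births: 8350 * 0.221 = 1845
20–39: 8400 * 0.967 = 8123
40–59: 8350 * 0.976 = 8150
60+: 12050 * 0.955 + 1950 * 0.412 = 11508 + 803 = 12311
Giving 1845 / 8123 / 8150 / 12311.
— Period 2 —
Births: 8123 * 0.221 = 1795
20–39: 1845 * 0.967 = 1784
40–59: 8123 * 0.976 = 7928
60+: 8150 * 0.955 + 12311 * 0.412 = 7783 + 5072 = 12855
Giving 1795 / 1784 / 7928 / 12855.
— Period 3 —
Births: 1784 * 0.221 = 394
20–39: 1795 * 0.967 = 1736
40–59: 1784 * 0.976 = 1741
60+: 7928 * 0.955 + 12855 * 0.412 = 7571 + 5296 = 12867
Giving 394 / 1736 / 1741 / 12867.
— Period 4 —
Births: 1736 * 0.221 = 384
20–39: 394 * 0.967 = 381
40–59: 1736 * 0.976 = 1694
60+: 1741 * 0.955 + 12867 * 0.412 = 1663 + 5301 = 6964
Giving 384 / 381 / 1694 / 6964.
Dependents (band 0–19 + band 60+) = 384 + 6964 = 7348; working-age = 2075; ratio = 7348/2075 × 100 = 354.1

354.1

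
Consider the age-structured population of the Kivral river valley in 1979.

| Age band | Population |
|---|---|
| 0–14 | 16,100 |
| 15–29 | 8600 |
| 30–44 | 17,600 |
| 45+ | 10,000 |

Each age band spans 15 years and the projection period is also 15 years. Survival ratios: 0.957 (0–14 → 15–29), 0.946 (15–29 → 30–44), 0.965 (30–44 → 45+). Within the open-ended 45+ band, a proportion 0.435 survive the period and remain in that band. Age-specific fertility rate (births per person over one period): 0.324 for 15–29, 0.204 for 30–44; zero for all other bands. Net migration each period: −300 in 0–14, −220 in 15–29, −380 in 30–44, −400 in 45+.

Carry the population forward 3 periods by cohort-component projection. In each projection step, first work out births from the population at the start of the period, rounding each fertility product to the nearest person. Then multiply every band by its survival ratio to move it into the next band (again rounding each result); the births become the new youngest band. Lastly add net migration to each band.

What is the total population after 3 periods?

35137

(Groups numbered youngest = 1 to oldest = 4.)
— Period 1 —
Births: 8600 × 0.324 = 2786 ; 17600 × 0.204 = 3590 → total 6376
Group 2: 16100 × 0.957 = 15408
Group 3: 8600 × 0.946 = 8136
Group 4: 17600 × 0.965 + 10000 × 0.435 = 16984 + 4350 = 21334
Net migration: Group 1 − 300 → 6076; Group 2 − 220 → 15188; Group 3 − 380 → 7756; Group 4 − 400 → 20934
→ [6076, 15188, 7756, 20934]
— Period 2 —
Births: 15188 × 0.324 = 4921 ; 7756 × 0.204 = 1582 → total 6503
Group 2: 6076 × 0.957 = 5815
Group 3: 15188 × 0.946 = 14368
Group 4: 7756 × 0.965 + 20934 × 0.435 = 7485 + 9106 = 16591
Net migration: Group 1 − 300 → 6203; Group 2 − 220 → 5595; Group 3 − 380 → 13988; Group 4 − 400 → 16191
→ [6203, 5595, 13988, 16191]
— Period 3 —
Births: 5595 × 0.324 = 1813 ; 13988 × 0.204 = 2854 → total 4667
Group 2: 6203 × 0.957 = 5936
Group 3: 5595 × 0.946 = 5293
Group 4: 13988 × 0.965 + 16191 × 0.435 = 13498 + 7043 = 20541
Net migration: Group 1 − 300 → 4367; Group 2 − 220 → 5716; Group 3 − 380 → 4913; Group 4 − 400 → 20141
→ [4367, 5716, 4913, 20141]
Total after period 3: 4367 + 5716 + 4913 + 20141 = 35137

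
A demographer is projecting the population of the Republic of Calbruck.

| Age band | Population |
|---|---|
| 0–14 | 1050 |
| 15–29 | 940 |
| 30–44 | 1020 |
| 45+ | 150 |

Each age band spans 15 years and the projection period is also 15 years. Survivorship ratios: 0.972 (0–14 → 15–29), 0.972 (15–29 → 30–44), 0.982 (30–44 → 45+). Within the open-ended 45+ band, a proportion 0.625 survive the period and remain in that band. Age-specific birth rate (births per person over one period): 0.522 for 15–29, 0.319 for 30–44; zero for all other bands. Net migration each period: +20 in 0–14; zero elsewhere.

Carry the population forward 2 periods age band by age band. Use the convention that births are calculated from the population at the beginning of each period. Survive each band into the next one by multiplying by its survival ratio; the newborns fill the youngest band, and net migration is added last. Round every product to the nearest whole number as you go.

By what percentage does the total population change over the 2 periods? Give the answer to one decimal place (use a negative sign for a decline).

34.0

After projecting period 1:
Births: 940 × 0.522 = 491  |  1020 × 0.319 = 325 → total 816
15–29: 1050 × 0.972 = 1021
30–44: 940 × 0.972 = 914
45+: 1020 × 0.982 + 150 × 0.625 = 1002 + 94 = 1096
Net migration: 0–14 + 20 → 836
Giving 836 / 1021 / 914 / 1096.
After projecting period 2:
Births: 1021 × 0.522 = 533  |  914 × 0.319 = 292 → total 825
15–29: 836 × 0.972 = 813
30–44: 1021 × 0.972 = 992
45+: 914 × 0.982 + 1096 × 0.625 = 898 + 685 = 1583
Net migration: 0–14 + 20 → 845
Giving 845 / 813 / 992 / 1583.
Total: 3160 → 4233; change = 1073; percentage change = 34.0%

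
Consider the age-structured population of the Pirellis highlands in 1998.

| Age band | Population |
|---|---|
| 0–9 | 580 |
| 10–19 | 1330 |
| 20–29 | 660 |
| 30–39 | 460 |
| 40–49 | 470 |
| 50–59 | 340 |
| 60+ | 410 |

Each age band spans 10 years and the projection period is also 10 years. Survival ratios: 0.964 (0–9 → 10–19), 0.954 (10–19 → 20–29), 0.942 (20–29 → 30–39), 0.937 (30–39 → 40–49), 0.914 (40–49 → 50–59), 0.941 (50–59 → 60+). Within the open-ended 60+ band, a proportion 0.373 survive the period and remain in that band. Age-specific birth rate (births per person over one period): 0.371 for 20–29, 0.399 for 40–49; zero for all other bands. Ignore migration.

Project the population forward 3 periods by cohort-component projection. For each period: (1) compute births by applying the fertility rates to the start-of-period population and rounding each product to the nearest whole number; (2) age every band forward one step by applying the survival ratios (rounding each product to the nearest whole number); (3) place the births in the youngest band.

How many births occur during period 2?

Call the bands 1 to 7, youngest first.
— Period 1 —
Births: 660 × 0.371 = 245 ; 470 × 0.399 = 188 → 433
Band 2: 580 × 0.964 = 559
Band 3: 1330 × 0.954 = 1269
Band 4: 660 × 0.942 = 622
Band 5: 460 × 0.937 = 431
Band 6: 470 × 0.914 = 430
Band 7: 340 × 0.941 + 410 × 0.373 = 320 + 153 = 473
End of period: [433, 559, 1269, 622, 431, 430, 473]
— Period 2 —
Births: 1269 × 0.371 = 471 ; 431 × 0.399 = 172 → 643
Band 2: 433 × 0.964 = 417
Band 3: 559 × 0.954 = 533
Band 4: 1269 × 0.942 = 1195
Band 5: 622 × 0.937 = 583
Band 6: 431 × 0.914 = 394
Band 7: 430 × 0.941 + 473 × 0.373 = 405 + 176 = 581
End of period: [643, 417, 533, 1195, 583, 394, 581]

643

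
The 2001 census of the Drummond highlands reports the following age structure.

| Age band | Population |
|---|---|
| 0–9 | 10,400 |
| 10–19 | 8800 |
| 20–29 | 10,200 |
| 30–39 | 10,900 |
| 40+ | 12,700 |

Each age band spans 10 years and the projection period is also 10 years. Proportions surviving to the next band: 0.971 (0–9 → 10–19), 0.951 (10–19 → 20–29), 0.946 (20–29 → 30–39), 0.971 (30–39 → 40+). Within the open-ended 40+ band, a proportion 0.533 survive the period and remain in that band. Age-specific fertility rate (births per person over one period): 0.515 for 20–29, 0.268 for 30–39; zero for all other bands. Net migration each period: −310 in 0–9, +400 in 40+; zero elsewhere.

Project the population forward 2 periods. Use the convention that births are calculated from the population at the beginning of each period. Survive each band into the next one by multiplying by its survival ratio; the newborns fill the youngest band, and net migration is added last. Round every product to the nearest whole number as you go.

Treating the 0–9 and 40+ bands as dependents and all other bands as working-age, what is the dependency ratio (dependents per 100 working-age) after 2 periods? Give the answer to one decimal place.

102.6

[period 1]
Births: 10200 × 0.515 = 5253, 10900 × 0.268 = 2921 — total 8174
10–19: 10400 × 0.971 = 10098
20–29: 8800 × 0.951 = 8369
30–39: 10200 × 0.946 = 9649
40+: 10900 × 0.971 + 12700 × 0.533 = 10584 + 6769 = 17353
Net migration: 0–9 − 310 → 7864; 40+ + 400 → 17753
Population now: 0–9=7864, 10–19=10098, 20–29=8369, 30–39=9649, 40+=17753
[period 2]
Births: 8369 × 0.515 = 4310, 9649 × 0.268 = 2586 — total 6896
10–19: 7864 × 0.971 = 7636
20–29: 10098 × 0.951 = 9603
30–39: 8369 × 0.946 = 7917
40+: 9649 × 0.971 + 17753 × 0.533 = 9369 + 9462 = 18831
Net migration: 0–9 − 310 → 6586; 40+ + 400 → 19231
Population now: 0–9=6586, 10–19=7636, 20–29=9603, 30–39=7917, 40+=19231
Dependents (band 0–9 + band 40+) = 6586 + 19231 = 25817; working-age = 25156; ratio = 25817/25156 × 100 = 102.6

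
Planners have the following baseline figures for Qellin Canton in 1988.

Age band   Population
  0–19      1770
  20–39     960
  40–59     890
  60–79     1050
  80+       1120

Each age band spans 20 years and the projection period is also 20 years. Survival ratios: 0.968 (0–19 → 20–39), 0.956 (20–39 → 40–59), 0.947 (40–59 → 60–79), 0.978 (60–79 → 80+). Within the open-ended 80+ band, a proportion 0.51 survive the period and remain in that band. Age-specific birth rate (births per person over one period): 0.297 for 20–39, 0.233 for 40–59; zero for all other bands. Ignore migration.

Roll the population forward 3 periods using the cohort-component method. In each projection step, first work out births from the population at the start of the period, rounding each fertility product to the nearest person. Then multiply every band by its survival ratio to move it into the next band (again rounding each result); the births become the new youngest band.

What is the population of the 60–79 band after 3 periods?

1551

Let group 1 be 0–19 through group 5 = 80+.
[period 1]
Births: 960 * 0.297 = 285  |  890 * 0.233 = 207 → 492
Group 2: 1770 * 0.968 = 1713
Group 3: 960 * 0.956 = 918
Group 4: 890 * 0.947 = 843
Group 5: 1050 * 0.978 + 1120 * 0.51 = 1027 + 571 = 1598
End of period: [492, 1713, 918, 843, 1598]
[period 2]
Births: 1713 * 0.297 = 509  |  918 * 0.233 = 214 → 723
Group 2: 492 * 0.968 = 476
Group 3: 1713 * 0.956 = 1638
Group 4: 918 * 0.947 = 869
Group 5: 843 * 0.978 + 1598 * 0.51 = 824 + 815 = 1639
End of period: [723, 476, 1638, 869, 1639]
[period 3]
Births: 476 * 0.297 = 141  |  1638 * 0.233 = 382 → 523
Group 2: 723 * 0.968 = 700
Group 3: 476 * 0.956 = 455
Group 4: 1638 * 0.947 = 1551
Group 5: 869 * 0.978 + 1639 * 0.51 = 850 + 836 = 1686
End of period: [523, 700, 455, 1551, 1686]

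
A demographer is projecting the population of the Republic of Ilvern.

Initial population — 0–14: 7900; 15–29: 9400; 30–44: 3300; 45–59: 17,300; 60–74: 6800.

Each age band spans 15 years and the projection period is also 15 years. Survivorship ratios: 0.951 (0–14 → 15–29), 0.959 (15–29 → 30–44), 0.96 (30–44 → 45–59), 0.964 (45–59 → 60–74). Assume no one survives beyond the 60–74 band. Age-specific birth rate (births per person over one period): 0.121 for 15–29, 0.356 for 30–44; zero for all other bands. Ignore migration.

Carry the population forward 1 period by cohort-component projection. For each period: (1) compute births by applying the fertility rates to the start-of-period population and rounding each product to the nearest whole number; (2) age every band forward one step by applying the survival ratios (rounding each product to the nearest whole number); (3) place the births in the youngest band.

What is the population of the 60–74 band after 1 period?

16677

— Period 1 —
Births: 9400 × 0.121 = 1137  |  3300 × 0.356 = 1175 ⇒ total 2312
15–29: 7900 × 0.951 = 7513
30–44: 9400 × 0.959 = 9015
45–59: 3300 × 0.96 = 3168
60–74: 17300 × 0.964 = 16677
Giving 2312 / 7513 / 9015 / 3168 / 16677.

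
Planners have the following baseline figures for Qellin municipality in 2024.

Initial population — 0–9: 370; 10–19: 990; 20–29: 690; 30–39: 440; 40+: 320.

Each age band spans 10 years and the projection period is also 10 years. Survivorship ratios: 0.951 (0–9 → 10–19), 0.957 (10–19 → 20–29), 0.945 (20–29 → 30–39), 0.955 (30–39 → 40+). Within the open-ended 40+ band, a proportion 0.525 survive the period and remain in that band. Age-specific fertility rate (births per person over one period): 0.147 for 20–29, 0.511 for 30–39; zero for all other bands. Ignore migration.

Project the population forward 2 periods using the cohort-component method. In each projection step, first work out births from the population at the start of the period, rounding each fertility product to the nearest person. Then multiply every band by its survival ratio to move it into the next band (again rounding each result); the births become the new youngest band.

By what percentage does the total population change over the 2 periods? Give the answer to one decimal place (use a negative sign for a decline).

4.8

(Groups numbered youngest = 1 to oldest = 5.)
— Period 1 —
Births: 690 * 0.147 = 101  |  440 * 0.511 = 225 — total 326
Group 2: 370 * 0.951 = 352
Group 3: 990 * 0.957 = 947
Group 4: 690 * 0.945 = 652
Group 5: 440 * 0.955 + 320 * 0.525 = 420 + 168 = 588
Giving 326 / 352 / 947 / 652 / 588.
— Period 2 —
Births: 947 * 0.147 = 139  |  652 * 0.511 = 333 — total 472
Group 2: 326 * 0.951 = 310
Group 3: 352 * 0.957 = 337
Group 4: 947 * 0.945 = 895
Group 5: 652 * 0.955 + 588 * 0.525 = 623 + 309 = 932
Giving 472 / 310 / 337 / 895 / 932.
Total: 2810 → 2946; change = 136; percentage change = 4.8%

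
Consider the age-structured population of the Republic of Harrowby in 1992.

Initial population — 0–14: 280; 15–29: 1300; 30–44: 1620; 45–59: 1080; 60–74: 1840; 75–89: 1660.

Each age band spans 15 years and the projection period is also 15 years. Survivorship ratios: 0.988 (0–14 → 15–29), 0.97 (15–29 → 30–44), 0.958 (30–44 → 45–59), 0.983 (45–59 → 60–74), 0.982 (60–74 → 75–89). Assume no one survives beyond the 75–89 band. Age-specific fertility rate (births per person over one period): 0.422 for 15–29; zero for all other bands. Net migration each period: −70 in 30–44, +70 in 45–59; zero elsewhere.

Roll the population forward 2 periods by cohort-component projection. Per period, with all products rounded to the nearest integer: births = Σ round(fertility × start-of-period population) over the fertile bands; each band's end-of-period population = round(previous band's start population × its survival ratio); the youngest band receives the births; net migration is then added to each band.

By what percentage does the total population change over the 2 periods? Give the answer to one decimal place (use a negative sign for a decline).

Period 1.
Births: 1300 × 0.422 = 549
15–29: 280 × 0.988 = 277
30–44: 1300 × 0.97 = 1261
45–59: 1620 × 0.958 = 1552
60–74: 1080 × 0.983 = 1062
75–89: 1840 × 0.982 = 1807
Net migration: 30–44 − 70 → 1191; 45–59 + 70 → 1622
Population now: 0–14=549, 15–29=277, 30–44=1191, 45–59=1622, 60–74=1062, 75–89=1807
Period 2.
Births: 277 × 0.422 = 117
15–29: 549 × 0.988 = 542
30–44: 277 × 0.97 = 269
45–59: 1191 × 0.958 = 1141
60–74: 1622 × 0.983 = 1594
75–89: 1062 × 0.982 = 1043
Net migration: 30–44 − 70 → 199; 45–59 + 70 → 1211
Population now: 0–14=117, 15–29=542, 30–44=199, 45–59=1211, 60–74=1594, 75–89=1043
Total: 7780 → 4706; change = -3074; percentage change = -39.5%

-39.5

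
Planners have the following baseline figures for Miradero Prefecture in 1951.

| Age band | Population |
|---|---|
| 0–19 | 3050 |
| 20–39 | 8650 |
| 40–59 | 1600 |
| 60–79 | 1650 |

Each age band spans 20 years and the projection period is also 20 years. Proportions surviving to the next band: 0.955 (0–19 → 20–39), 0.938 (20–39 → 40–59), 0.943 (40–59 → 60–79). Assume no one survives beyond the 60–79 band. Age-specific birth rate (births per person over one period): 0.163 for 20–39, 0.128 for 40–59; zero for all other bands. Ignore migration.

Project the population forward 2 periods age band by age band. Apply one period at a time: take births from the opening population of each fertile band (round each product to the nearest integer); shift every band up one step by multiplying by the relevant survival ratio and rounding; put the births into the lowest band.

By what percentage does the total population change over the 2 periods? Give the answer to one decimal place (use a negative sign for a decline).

[period 1]
Births: 8650 × 0.163 = 1410  |  1600 × 0.128 = 205 ⇒ total 1615
20–39: 3050 × 0.955 = 2913
40–59: 8650 × 0.938 = 8114
60–79: 1600 × 0.943 = 1509
→ [1615, 2913, 8114, 1509]
[period 2]
Births: 2913 × 0.163 = 475  |  8114 × 0.128 = 1039 ⇒ total 1514
20–39: 1615 × 0.955 = 1542
40–59: 2913 × 0.938 = 2732
60–79: 8114 × 0.943 = 7652
→ [1514, 1542, 2732, 7652]
Total: 14950 → 13440; change = -1510; percentage change = -10.1%

-10.1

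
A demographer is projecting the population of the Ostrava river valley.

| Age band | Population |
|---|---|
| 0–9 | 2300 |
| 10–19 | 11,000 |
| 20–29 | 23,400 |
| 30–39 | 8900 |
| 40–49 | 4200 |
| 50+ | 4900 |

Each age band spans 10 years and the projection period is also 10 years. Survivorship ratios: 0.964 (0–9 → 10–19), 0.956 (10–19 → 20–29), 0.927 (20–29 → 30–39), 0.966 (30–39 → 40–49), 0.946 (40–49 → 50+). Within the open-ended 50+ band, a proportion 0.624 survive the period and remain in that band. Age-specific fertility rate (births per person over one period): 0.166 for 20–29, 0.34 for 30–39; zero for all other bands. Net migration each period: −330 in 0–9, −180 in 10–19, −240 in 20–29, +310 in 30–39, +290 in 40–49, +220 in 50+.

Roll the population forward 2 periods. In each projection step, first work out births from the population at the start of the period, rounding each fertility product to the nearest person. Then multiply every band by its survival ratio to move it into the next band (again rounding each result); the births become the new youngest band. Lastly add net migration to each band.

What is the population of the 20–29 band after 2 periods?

— Period 1 —
Births: 23400 × 0.166 = 3884 ; 8900 × 0.34 = 3026 → 6910
10–19: 2300 × 0.964 = 2217
20–29: 11000 × 0.956 = 10516
30–39: 23400 × 0.927 = 21692
40–49: 8900 × 0.966 = 8597
50+: 4200 × 0.946 + 4900 × 0.624 = 3973 + 3058 = 7031
Net migration: 0–9 − 330 → 6580; 10–19 − 180 → 2037; 20–29 − 240 → 10276; 30–39 + 310 → 22002; 40–49 + 290 → 8887; 50+ + 220 → 7251
→ [6580, 2037, 10276, 22002, 8887, 7251]
— Period 2 —
Births: 10276 × 0.166 = 1706 ; 22002 × 0.34 = 7481 → 9187
10–19: 6580 × 0.964 = 6343
20–29: 2037 × 0.956 = 1947
30–39: 10276 × 0.927 = 9526
40–49: 22002 × 0.966 = 21254
50+: 8887 × 0.946 + 7251 × 0.624 = 8407 + 4525 = 12932
Net migration: 0–9 − 330 → 8857; 10–19 − 180 → 6163; 20–29 − 240 → 1707; 30–39 + 310 → 9836; 40–49 + 290 → 21544; 50+ + 220 → 13152
→ [8857, 6163, 1707, 9836, 21544, 13152]

1707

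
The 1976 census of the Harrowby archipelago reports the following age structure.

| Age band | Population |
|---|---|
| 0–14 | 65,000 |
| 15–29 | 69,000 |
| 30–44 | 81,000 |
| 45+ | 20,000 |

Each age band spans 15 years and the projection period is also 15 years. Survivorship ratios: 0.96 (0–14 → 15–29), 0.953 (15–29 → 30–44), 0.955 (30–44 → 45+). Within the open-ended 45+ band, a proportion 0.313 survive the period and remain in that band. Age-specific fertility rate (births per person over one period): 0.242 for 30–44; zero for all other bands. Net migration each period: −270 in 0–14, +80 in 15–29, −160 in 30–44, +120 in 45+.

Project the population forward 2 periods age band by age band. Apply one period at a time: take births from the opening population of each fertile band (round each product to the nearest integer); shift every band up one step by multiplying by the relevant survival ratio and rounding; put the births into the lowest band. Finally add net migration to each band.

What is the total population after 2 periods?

Numbering the groups 1..4 from youngest to oldest:
Period 1:
Births: 81000 × 0.242 = 19602
Group 2: 65000 × 0.96 = 62400
Group 3: 69000 × 0.953 = 65757
Group 4: 81000 × 0.955 + 20000 × 0.313 = 77355 + 6260 = 83615
Net migration: Group 1 − 270 → 19332; Group 2 + 80 → 62480; Group 3 − 160 → 65597; Group 4 + 120 → 83735
→ [19332, 62480, 65597, 83735]
Period 2:
Births: 65597 × 0.242 = 15874
Group 2: 19332 × 0.96 = 18559
Group 3: 62480 × 0.953 = 59543
Group 4: 65597 × 0.955 + 83735 × 0.313 = 62645 + 26209 = 88854
Net migration: Group 1 − 270 → 15604; Group 2 + 80 → 18639; Group 3 − 160 → 59383; Group 4 + 120 → 88974
→ [15604, 18639, 59383, 88974]
Total after period 2: 15604 + 18639 + 59383 + 88974 = 182600

182600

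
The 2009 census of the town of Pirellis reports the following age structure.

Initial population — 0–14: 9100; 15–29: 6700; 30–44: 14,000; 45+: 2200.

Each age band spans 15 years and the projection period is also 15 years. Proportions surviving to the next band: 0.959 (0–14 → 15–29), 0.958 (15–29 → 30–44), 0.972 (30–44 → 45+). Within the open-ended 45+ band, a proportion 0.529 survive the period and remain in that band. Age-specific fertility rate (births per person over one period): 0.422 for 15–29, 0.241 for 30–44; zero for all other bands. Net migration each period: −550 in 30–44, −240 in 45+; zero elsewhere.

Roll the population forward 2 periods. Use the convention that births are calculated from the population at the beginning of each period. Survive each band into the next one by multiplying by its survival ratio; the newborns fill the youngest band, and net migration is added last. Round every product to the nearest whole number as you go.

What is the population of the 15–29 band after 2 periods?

5947

Period 1.
Births: 6700 × 0.422 = 2827 ; 14000 × 0.241 = 3374 ⇒ total 6201
15–29: 9100 × 0.959 = 8727
30–44: 6700 × 0.958 = 6419
45+: 14000 × 0.972 + 2200 × 0.529 = 13608 + 1164 = 14772
Net migration: 30–44 − 550 → 5869; 45+ − 240 → 14532
Population now: 0–14=6201, 15–29=8727, 30–44=5869, 45+=14532
Period 2.
Births: 8727 × 0.422 = 3683 ; 5869 × 0.241 = 1414 ⇒ total 5097
15–29: 6201 × 0.959 = 5947
30–44: 8727 × 0.958 = 8360
45+: 5869 × 0.972 + 14532 × 0.529 = 5705 + 7687 = 13392
Net migration: 30–44 − 550 → 7810; 45+ − 240 → 13152
Population now: 0–14=5097, 15–29=5947, 30–44=7810, 45+=13152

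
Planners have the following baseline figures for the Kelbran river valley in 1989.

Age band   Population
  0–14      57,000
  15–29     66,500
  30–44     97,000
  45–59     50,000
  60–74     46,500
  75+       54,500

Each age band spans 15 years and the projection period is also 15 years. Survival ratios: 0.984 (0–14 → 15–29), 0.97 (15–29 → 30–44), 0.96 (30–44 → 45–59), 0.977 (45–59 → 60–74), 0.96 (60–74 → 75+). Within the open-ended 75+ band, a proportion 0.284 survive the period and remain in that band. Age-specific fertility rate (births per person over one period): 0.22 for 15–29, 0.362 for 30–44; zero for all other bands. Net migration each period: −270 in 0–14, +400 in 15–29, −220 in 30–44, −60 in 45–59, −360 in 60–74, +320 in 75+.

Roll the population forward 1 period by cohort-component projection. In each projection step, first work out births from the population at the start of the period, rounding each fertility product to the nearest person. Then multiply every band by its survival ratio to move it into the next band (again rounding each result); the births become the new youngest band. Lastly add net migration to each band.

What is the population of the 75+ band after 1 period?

60438

After projecting period 1:
Births: 66500 × 0.22 = 14630 ; 97000 × 0.362 = 35114 ⇒ total 49744
15–29: 57000 × 0.984 = 56088
30–44: 66500 × 0.97 = 64505
45–59: 97000 × 0.96 = 93120
60–74: 50000 × 0.977 = 48850
75+: 46500 × 0.96 + 54500 × 0.284 = 44640 + 15478 = 60118
Net migration: 0–14 − 270 → 49474; 15–29 + 400 → 56488; 30–44 − 220 → 64285; 45–59 − 60 → 93060; 60–74 − 360 → 48490; 75+ + 320 → 60438
→ [49474, 56488, 64285, 93060, 48490, 60438]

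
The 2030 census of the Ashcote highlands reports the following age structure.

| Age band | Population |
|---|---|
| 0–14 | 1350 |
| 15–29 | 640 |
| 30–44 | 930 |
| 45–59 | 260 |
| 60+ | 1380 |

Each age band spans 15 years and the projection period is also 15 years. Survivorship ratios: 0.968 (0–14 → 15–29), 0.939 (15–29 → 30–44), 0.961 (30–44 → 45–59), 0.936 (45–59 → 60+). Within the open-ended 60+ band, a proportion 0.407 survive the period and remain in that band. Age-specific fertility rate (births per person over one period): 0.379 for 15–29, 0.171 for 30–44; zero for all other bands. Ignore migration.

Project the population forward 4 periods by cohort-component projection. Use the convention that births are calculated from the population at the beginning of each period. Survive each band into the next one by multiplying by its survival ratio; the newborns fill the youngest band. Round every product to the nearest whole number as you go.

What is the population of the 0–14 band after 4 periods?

Call the groups 1 to 5, youngest first.
[period 1]
Births: 640 × 0.379 = 243  |  930 × 0.171 = 159 → total 402
Group 2: 1350 × 0.968 = 1307
Group 3: 640 × 0.939 = 601
Group 4: 930 × 0.961 = 894
Group 5: 260 × 0.936 + 1380 × 0.407 = 243 + 562 = 805
Giving 402 / 1307 / 601 / 894 / 805.
[period 2]
Births: 1307 × 0.379 = 495  |  601 × 0.171 = 103 → total 598
Group 2: 402 × 0.968 = 389
Group 3: 1307 × 0.939 = 1227
Group 4: 601 × 0.961 = 578
Group 5: 894 × 0.936 + 805 × 0.407 = 837 + 328 = 1165
Giving 598 / 389 / 1227 / 578 / 1165.
[period 3]
Births: 389 × 0.379 = 147  |  1227 × 0.171 = 210 → total 357
Group 2: 598 × 0.968 = 579
Group 3: 389 × 0.939 = 365
Group 4: 1227 × 0.961 = 1179
Group 5: 578 × 0.936 + 1165 × 0.407 = 541 + 474 = 1015
Giving 357 / 579 / 365 / 1179 / 1015.
[period 4]
Births: 579 × 0.379 = 219  |  365 × 0.171 = 62 → total 281
Group 2: 357 × 0.968 = 346
Group 3: 579 × 0.939 = 544
Group 4: 365 × 0.961 = 351
Group 5: 1179 × 0.936 + 1015 × 0.407 = 1104 + 413 = 1517
Giving 281 / 346 / 544 / 351 / 1517.

281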